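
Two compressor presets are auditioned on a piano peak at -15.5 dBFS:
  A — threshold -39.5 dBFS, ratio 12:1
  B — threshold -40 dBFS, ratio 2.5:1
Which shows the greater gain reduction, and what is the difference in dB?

A: 24 dB over, compressed to 2 dB over, so 22 dB of GR.
B: 24.5 dB over, compressed to 9.8 dB over, so 14.7 dB of GR.
A reduces 7.3 dB more.

A, by 7.3 dB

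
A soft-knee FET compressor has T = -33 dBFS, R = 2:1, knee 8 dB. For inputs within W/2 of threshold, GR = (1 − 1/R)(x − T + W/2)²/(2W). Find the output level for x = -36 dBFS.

x − T + W/2 = -36 − (-33) + 4 = 1.
GR = (1 − 1/2) × 1² / 16 = 0.5 × 1 / 16 = 0.03125 dB.
Output = -36 − 0.03125 = -36.03125 dBFS.

-36.03125 dBFS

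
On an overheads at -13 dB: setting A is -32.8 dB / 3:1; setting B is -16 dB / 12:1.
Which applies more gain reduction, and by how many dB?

A, by 10.45 dB

A: 19.8 dB over, compressed to 6.6 dB over, so 13.2 dB of GR.
B: 3 dB over, compressed to 0.25 dB over, so 2.75 dB of GR.
A reduces 10.45 dB more.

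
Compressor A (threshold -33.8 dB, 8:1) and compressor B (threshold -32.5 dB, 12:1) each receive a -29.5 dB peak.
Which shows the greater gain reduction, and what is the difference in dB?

A, by 1.0125 dB

A: GR = 4.3 − 4.3/8 = 3.7625 dB.
B: GR = 3 − 3/12 = 2.75 dB.
A applies 1.0125 dB more gain reduction.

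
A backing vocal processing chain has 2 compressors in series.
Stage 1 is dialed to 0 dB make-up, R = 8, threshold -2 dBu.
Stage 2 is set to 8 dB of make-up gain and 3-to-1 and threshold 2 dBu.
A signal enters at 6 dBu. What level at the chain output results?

7 dBu

Stage 1: overshoot 8 dB → 8/8 = 1 dB → -1 dBu.
Stage 2: -1 dBu ≤ 2 dBu, so stage 2 doesn't engage; make-up brings it to 7 dBu.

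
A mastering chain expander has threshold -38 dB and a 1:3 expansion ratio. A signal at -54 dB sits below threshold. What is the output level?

Below threshold, a 1:3 expander applies gain = (3−1)×(T − x) of attenuation.
(3−1) × 16 = 32 dB, so output = -54 − 32 = -86 dB.

-86 dB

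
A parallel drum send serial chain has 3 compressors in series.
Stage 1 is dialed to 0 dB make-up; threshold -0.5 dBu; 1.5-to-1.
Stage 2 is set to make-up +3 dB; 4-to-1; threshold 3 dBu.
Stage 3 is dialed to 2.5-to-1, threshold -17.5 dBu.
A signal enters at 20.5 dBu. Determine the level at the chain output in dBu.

Stage 1: 21 dB above -0.5 dBu, reduced 1.5:1 to 14 dB above → 13.5 dBu.
Stage 2: 13.5 dBu is 10.5 dB over 3 dBu; at 4:1 that becomes 2.625 dB over, giving 5.625 dBu; +3 dB make-up → 8.625 dBu.
Stage 3: overshoot 26.125 dB → 26.125/2.5 = 10.45 dB → -7.05 dBu.

-7.05 dBu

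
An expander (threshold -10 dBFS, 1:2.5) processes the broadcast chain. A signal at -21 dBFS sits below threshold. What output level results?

The input is 11 dB below the -10 dBFS threshold.
A 1:2.5 expander multiplies undershoot by 2.5: 11 × 2.5 = 27.5 dB below threshold.
Output = -10 − 27.5 = -37.5 dBFS.

-37.5 dBFS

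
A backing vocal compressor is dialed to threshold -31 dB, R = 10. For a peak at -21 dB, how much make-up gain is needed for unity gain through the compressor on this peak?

9 dB

The peak compresses to -31 + 10/10 = -30 dB.
To reach -21 dB requires -21 − (-30) = 9 dB of make-up.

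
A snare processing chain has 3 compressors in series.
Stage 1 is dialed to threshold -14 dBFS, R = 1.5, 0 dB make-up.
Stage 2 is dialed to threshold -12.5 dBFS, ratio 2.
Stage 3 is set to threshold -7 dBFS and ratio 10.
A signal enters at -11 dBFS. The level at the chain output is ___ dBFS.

Stage 1: 3 dB above -14 dBFS, reduced 1.5:1 to 2 dB above → -12 dBFS.
Stage 2: 0.5 dB above -12.5 dBFS, reduced 2:1 to 0.25 dB above → -12.25 dBFS.
Stage 3: -12.25 dBFS ≤ -7 dBFS, so stage 3 doesn't engage; output -12.25 dBFS.

-12.25 dBFS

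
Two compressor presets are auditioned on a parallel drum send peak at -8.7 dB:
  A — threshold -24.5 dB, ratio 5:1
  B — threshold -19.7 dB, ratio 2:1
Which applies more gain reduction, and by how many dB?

A, by 7.14 dB

A: 15.8 dB over, compressed to 3.16 dB over, so 12.64 dB of GR.
B: 11 dB over, compressed to 5.5 dB over, so 5.5 dB of GR.
Difference: 7.14 dB in favour of A.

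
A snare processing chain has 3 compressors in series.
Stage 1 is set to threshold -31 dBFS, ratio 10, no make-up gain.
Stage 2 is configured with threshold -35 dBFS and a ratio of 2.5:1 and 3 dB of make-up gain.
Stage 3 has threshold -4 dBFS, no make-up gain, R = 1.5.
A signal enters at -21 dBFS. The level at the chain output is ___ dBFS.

-30 dBFS

Stage 1: overshoot 10 dB → 10/10 = 1 dB → -30 dBFS.
Stage 2: -30 dBFS is 5 dB over -35 dBFS; at 2.5:1 that becomes 2 dB over, giving -33 dBFS; +3 dB make-up → -30 dBFS.
Stage 3: -30 dBFS is at or below the -4 dBFS threshold — no compression; output -30 dBFS.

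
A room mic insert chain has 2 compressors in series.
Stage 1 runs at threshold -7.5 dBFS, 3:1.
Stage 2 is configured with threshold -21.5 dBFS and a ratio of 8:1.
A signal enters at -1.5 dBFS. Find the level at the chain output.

Stage 1: 6 dB above -7.5 dBFS, reduced 3:1 to 2 dB above → -5.5 dBFS.
Stage 2: 16 dB above -21.5 dBFS, reduced 8:1 to 2 dB above → -19.5 dBFS.

-19.5 dBFS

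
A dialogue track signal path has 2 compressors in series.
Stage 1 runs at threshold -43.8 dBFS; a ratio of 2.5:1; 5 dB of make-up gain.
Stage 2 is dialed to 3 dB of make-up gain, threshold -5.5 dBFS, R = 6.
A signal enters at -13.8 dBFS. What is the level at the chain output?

Stage 1: 30 dB above -43.8 dBFS, reduced 2.5:1 to 12 dB above → -31.8 dBFS; +5 dB make-up → -26.8 dBFS.
Stage 2: -26.8 dBFS ≤ -5.5 dBFS, so stage 2 doesn't engage; make-up brings it to -23.8 dBFS.

-23.8 dBFS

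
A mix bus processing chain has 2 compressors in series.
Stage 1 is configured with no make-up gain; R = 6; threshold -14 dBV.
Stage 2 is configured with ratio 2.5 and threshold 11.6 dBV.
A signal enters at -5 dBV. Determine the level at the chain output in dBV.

-12.5 dBV

Stage 1: -5 dBV is 9 dB over -14 dBV; at 6:1 that becomes 1.5 dB over, giving -12.5 dBV.
Stage 2: below threshold (-12.5 ≤ 11.6); passes unchanged; output -12.5 dBV.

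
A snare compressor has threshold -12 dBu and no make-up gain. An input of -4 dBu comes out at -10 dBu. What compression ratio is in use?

Input overshoot = -4 − (-12) = 8 dB; output overshoot = -10 − (-12) = 2 dB.
Ratio = 8 / 2 = 4.

4:1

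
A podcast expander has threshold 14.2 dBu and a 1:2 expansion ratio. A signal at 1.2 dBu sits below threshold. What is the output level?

Undershoot = 14.2 − 1.2 = 13 dB.
At 1:2, that expands to 26 dB under threshold.
Output = 14.2 − 26 = -11.8 dBu.

-11.8 dBu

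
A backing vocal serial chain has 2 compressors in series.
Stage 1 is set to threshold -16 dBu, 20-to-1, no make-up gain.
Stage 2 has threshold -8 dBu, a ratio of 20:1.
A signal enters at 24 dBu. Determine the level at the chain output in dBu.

Stage 1: 40 dB above -16 dBu, reduced 20:1 to 2 dB above → -14 dBu.
Stage 2: -14 dBu ≤ -8 dBu, so stage 2 doesn't engage; output -14 dBu.

-14 dBu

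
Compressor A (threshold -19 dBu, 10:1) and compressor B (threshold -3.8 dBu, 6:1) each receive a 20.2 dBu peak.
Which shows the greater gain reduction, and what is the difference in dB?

A, by 15.28 dB

A: GR = 39.2 − 39.2/10 = 35.28 dB.
B: GR = 24 − 24/6 = 20 dB.
A reduces 15.28 dB more.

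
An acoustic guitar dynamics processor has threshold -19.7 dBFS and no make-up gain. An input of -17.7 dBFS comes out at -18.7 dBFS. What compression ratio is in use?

2:1

Input overshoot = -17.7 − (-19.7) = 2 dB; output overshoot = -18.7 − (-19.7) = 1 dB.
Ratio = 2 / 1 = 2.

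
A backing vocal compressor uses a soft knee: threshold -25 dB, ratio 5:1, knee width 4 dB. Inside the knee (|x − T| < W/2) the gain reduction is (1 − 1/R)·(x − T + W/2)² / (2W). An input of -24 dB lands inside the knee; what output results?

x − T + W/2 = -24 − (-25) + 2 = 3.
GR = (1 − 1/5) × 3² / 8 = 0.8 × 9 / 8 = 0.9 dB.
Output = -24 − 0.9 = -24.9 dB.

-24.9 dB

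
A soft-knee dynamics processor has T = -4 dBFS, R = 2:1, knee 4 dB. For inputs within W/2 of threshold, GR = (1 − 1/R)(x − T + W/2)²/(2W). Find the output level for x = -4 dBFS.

x − T + W/2 = -4 − (-4) + 2 = 2.
GR = (1 − 1/2) × 2² / 8 = 0.5 × 4 / 8 = 0.25 dB.
Output = -4 − 0.25 = -4.25 dBFS.

-4.25 dBFS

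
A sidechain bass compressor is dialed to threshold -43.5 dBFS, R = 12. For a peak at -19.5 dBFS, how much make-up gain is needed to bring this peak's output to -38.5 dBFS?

Overshoot 24 dB → 24/12 = 2 dB after compression, so the compressed level is -43.5 + 2 = -41.5 dBFS.
Make-up = target − compressed = -38.5 − (-41.5) = 3 dB.

3 dB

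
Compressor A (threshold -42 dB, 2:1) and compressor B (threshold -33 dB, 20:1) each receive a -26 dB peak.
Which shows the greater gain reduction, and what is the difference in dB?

A, by 1.35 dB

A: overshoot 16 dB → output overshoot 8 dB → GR 8 dB.
B: overshoot 7 dB → output overshoot 0.35 dB → GR 6.65 dB.
Difference: 1.35 dB in favour of A.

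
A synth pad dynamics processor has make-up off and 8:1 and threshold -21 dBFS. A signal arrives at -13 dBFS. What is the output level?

-20 dBFS

Overshoot: -13 − (-21) = 8 dB.
At 8:1 the overshoot is divided by 8, leaving 1 dB above threshold.
That puts the output at -20 dBFS.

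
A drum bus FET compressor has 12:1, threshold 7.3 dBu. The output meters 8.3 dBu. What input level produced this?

Post-compression overshoot = 8.3 − 7.3 = 1 dB.
Undo the ratio: input overshoot = 1 × 12 = 12 dB, giving input = 19.3 dBu.

19.3 dBu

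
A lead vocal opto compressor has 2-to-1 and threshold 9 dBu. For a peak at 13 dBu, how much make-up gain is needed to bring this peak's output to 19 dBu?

Without make-up, output = threshold + overshoot/2 = 9 + 2 = 11 dBu.
Gap to target: 8 dB.

8 dB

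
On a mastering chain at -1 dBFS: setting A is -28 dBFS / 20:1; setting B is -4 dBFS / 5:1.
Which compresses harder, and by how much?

A, by 23.25 dB

A: 27 dB over, compressed to 1.35 dB over, so 25.65 dB of GR.
B: 3 dB over, compressed to 0.6 dB over, so 2.4 dB of GR.
A applies 23.25 dB more gain reduction.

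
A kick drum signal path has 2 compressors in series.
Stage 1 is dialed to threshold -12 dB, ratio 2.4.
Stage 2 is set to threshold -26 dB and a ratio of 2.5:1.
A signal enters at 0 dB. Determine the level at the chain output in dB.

Stage 1: overshoot 12 dB → 12/2.4 = 5 dB → -7 dB.
Stage 2: 19 dB above -26 dB, reduced 2.5:1 to 7.6 dB above → -18.4 dB.

-18.4 dB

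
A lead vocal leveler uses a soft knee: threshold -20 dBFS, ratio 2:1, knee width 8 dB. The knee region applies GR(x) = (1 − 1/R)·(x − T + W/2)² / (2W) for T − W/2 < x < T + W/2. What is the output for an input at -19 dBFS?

-19.78125 dBFS

x − T + W/2 = -19 − (-20) + 4 = 5.
GR = (1 − 1/2) × 5² / 16 = 0.5 × 25 / 16 = 0.78125 dB.
Output = -19 − 0.78125 = -19.78125 dBFS.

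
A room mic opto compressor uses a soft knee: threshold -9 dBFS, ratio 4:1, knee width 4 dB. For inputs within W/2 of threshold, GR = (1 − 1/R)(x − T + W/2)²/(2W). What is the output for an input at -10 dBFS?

x − T + W/2 = -10 − (-9) + 2 = 1.
GR = (1 − 1/4) × 1² / 8 = 0.75 × 1 / 8 = 0.09375 dB.
Output = -10 − 0.09375 = -10.09375 dBFS.

-10.09375 dBFS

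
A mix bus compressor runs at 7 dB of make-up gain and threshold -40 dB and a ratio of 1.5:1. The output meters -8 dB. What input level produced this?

Before make-up, the level was -8 − 7 = -15 dB.
The compressed level sits -15 − (-40) = 25 dB over threshold.
Before 1.5:1 compression the overshoot was 25 × 1.5 = 37.5 dB, so input = -40 + 37.5 = -2.5 dB.

-2.5 dB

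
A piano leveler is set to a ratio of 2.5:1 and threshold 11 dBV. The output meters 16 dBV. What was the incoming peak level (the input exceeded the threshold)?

23.5 dBV

That's 5 dB above the 11 dBV threshold.
Input overshoot = R × output overshoot = 12.5 dB → input = 11 + 12.5 = 23.5 dBV.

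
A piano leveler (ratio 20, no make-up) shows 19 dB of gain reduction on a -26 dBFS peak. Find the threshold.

Let T be the threshold. Output overshoot = (input overshoot)/R, so -45 − T = (-26 − T)/20.
20·(-45 − T) = -26 − T → 19·T = -900 − (-26) = -874.
T = -874/19 = -46 dBFS.

-46 dBFS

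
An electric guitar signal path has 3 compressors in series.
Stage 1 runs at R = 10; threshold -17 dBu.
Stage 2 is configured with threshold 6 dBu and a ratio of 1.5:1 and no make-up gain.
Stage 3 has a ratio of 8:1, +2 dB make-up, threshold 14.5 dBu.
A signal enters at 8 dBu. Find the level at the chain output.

-12.5 dBu

Stage 1: overshoot 25 dB → 25/10 = 2.5 dB → -14.5 dBu.
Stage 2: -14.5 dBu ≤ 6 dBu, so stage 2 doesn't engage; output -14.5 dBu.
Stage 3: below threshold (-14.5 ≤ 14.5); passes unchanged; make-up brings it to -12.5 dBu.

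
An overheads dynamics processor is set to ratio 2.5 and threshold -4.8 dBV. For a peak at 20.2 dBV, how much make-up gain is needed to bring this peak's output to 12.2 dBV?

The peak compresses to -4.8 + 25/2.5 = 5.2 dBV.
To reach 12.2 dBV requires 12.2 − 5.2 = 7 dB of make-up.

7 dB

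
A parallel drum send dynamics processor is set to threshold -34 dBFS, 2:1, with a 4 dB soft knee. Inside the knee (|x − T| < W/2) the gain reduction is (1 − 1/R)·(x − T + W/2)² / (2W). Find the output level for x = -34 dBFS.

x − T + W/2 = -34 − (-34) + 2 = 2.
GR = (1 − 1/2) × 2² / 8 = 0.5 × 4 / 8 = 0.25 dB.
Output = -34 − 0.25 = -34.25 dBFS.

-34.25 dBFS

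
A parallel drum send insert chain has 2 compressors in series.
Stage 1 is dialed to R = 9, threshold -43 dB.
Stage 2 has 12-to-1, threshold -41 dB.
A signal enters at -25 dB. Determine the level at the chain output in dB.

Stage 1: 18 dB above -43 dB, reduced 9:1 to 2 dB above → -41 dB.
Stage 2: -41 dB is at or below the -41 dB threshold — no compression; output -41 dB.

-41 dB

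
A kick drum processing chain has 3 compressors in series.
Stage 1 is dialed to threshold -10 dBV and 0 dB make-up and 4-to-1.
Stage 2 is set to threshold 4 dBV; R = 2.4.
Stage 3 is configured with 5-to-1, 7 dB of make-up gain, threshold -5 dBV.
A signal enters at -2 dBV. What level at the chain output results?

Stage 1: overshoot 8 dB → 8/4 = 2 dB → -8 dBV.
Stage 2: -8 dBV is at or below the 4 dBV threshold — no compression; output -8 dBV.
Stage 3: -8 dBV is at or below the -5 dBV threshold — no compression; make-up brings it to -1 dBV.

-1 dBV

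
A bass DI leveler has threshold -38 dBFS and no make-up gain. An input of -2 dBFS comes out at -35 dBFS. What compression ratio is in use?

12:1

Input overshoot = -2 − (-38) = 36 dB; output overshoot = -35 − (-38) = 3 dB.
Ratio = 36 / 3 = 12.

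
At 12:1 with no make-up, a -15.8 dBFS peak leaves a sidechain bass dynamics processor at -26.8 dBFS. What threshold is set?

-27.8 dBFS

Input is 12 dB above T (since output overshoot × R = input overshoot: (-26.8 − T)·12 = -15.8 − T gives T = -27.8 dBFS).
Check: -27.8 + (-15.8 − (-27.8))/12 = -27.8 + 1 = -26.8 dBFS. ✓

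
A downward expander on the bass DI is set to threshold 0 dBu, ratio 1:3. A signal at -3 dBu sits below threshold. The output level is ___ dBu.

-9 dBu

Below threshold, a 1:3 expander applies gain = (3−1)×(T − x) of attenuation.
(3−1) × 3 = 6 dB, so output = -3 − 6 = -9 dBu.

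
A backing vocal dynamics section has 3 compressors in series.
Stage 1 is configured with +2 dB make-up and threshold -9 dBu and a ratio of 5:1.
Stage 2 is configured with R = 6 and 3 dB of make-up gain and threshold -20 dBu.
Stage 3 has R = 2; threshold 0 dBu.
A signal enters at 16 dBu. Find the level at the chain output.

Stage 1: 16 dBu is 25 dB over -9 dBu; at 5:1 that becomes 5 dB over, giving -4 dBu; +2 dB make-up → -2 dBu.
Stage 2: -2 dBu is 18 dB over -20 dBu; at 6:1 that becomes 3 dB over, giving -17 dBu; +3 dB make-up → -14 dBu.
Stage 3: -14 dBu is at or below the 0 dBu threshold — no compression; output -14 dBu.

-14 dBu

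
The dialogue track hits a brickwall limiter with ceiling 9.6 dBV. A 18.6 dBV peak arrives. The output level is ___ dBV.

At ∞:1, everything above 9.6 dBV is held at the ceiling.

9.6 dBV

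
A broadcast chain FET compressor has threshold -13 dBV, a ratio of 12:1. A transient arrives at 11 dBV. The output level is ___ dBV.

-11 dBV

Overshoot: 11 − (-13) = 24 dB.
At 12:1 the overshoot is divided by 12, leaving 2 dB above threshold.
That puts the output at -11 dBV.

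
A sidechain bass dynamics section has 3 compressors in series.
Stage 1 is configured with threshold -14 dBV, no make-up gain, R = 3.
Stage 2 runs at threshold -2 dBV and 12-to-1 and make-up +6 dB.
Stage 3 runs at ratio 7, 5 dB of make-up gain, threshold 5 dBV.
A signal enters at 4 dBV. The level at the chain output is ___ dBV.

3 dBV

Stage 1: 18 dB above -14 dBV, reduced 3:1 to 6 dB above → -8 dBV.
Stage 2: below threshold (-8 ≤ -2); passes unchanged; make-up brings it to -2 dBV.
Stage 3: below threshold (-2 ≤ 5); passes unchanged; make-up brings it to 3 dBV.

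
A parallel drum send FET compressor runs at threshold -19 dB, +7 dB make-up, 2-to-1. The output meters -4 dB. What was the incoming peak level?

-3 dB

Stripping the +7 dB make-up gives -11 dB at the gain stage.
That's 8 dB above the -19 dB threshold.
Before 2:1 compression the overshoot was 8 × 2 = 16 dB, so input = -19 + 16 = -3 dB.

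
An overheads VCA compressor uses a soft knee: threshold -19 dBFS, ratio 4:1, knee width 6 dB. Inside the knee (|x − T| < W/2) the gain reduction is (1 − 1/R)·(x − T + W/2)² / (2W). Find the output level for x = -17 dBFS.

-18.5625 dBFS

x − T + W/2 = -17 − (-19) + 3 = 5.
GR = (1 − 1/4) × 5² / 12 = 0.75 × 25 / 12 = 1.5625 dB.
Output = -17 − 1.5625 = -18.5625 dBFS.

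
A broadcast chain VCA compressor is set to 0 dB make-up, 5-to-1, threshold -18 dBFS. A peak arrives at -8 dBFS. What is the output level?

-16 dBFS

-8 dBFS sits 10 dB over threshold.
At 5:1 the overshoot is divided by 5, leaving 2 dB above threshold.
Output = -18 + 2 = -16 dBFS.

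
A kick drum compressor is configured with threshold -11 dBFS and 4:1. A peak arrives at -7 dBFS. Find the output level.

The input is 4 dB above the -11 dBFS threshold.
At 4:1 the overshoot is divided by 4, leaving 1 dB above threshold.
So the level is -11 + 1 = -10 dBFS.

-10 dBFS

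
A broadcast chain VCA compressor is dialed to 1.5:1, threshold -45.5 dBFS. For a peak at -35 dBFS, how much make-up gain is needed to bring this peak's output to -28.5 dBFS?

The peak compresses to -45.5 + 10.5/1.5 = -38.5 dBFS.
To reach -28.5 dBFS requires -28.5 − (-38.5) = 10 dB of make-up.

10 dB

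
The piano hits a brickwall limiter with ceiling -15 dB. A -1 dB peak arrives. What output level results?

-15 dB

A brickwall limiter is an ∞:1 compressor: any input above the ceiling is clamped to -15 dB.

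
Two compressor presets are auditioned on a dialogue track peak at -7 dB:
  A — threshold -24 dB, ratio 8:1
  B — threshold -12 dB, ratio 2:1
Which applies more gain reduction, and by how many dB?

A, by 12.375 dB

A: GR = 17 − 17/8 = 14.875 dB.
B: GR = 5 − 5/2 = 2.5 dB.
A applies 12.375 dB more gain reduction.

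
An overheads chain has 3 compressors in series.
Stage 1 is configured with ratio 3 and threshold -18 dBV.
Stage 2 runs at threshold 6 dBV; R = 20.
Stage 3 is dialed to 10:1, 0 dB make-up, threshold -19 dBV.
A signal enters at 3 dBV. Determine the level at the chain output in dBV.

-18.2 dBV

Stage 1: 21 dB above -18 dBV, reduced 3:1 to 7 dB above → -11 dBV.
Stage 2: -11 dBV is at or below the 6 dBV threshold — no compression; output -11 dBV.
Stage 3: -11 dBV is 8 dB over -19 dBV; at 10:1 that becomes 0.8 dB over, giving -18.2 dBV.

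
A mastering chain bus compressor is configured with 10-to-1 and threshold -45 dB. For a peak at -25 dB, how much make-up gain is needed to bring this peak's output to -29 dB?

14 dB

Overshoot 20 dB → 20/10 = 2 dB after compression, so the compressed level is -45 + 2 = -43 dB.
Make-up = target − compressed = -29 − (-43) = 14 dB.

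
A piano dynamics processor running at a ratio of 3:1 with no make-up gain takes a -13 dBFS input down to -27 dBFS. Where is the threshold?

Gain reduction = -13 − (-27) = 14 dB; output overshoot = GR / (R − 1) = 14 / 2 = 7 dB.
Threshold = output − output overshoot = -27 − 7 = -34 dBFS.

-34 dBFS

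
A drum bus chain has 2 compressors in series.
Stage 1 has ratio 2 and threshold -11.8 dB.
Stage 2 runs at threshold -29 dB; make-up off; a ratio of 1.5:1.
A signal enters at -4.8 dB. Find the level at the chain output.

-15.2 dB

Stage 1: overshoot 7 dB → 7/2 = 3.5 dB → -8.3 dB.
Stage 2: 20.7 dB above -29 dB, reduced 1.5:1 to 13.8 dB above → -15.2 dB.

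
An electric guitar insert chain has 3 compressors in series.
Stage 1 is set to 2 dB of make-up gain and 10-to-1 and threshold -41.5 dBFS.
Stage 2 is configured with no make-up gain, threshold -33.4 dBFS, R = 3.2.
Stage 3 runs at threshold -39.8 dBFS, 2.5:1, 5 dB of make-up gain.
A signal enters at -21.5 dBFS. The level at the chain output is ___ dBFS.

-33.88 dBFS

Stage 1: 20 dB above -41.5 dBFS, reduced 10:1 to 2 dB above → -39.5 dBFS; +2 dB make-up → -37.5 dBFS.
Stage 2: below threshold (-37.5 ≤ -33.4); passes unchanged; output -37.5 dBFS.
Stage 3: -37.5 dBFS is 2.3 dB over -39.8 dBFS; at 2.5:1 that becomes 0.92 dB over, giving -38.88 dBFS; +5 dB make-up → -33.88 dBFS.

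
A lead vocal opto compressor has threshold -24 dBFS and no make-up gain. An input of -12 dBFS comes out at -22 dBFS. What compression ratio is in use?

Input overshoot = -12 − (-24) = 12 dB; output overshoot = -22 − (-24) = 2 dB.
Ratio = 12 / 2 = 6.

6:1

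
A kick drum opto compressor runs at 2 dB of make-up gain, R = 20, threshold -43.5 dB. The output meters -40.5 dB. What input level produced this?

-23.5 dB

Stripping the +2 dB make-up gives -42.5 dB at the gain stage.
Post-compression overshoot = -42.5 − (-43.5) = 1 dB.
Before 20:1 compression the overshoot was 1 × 20 = 20 dB, so input = -43.5 + 20 = -23.5 dB.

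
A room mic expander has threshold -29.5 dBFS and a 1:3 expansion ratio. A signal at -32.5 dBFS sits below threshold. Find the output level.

The input is 3 dB below the -29.5 dBFS threshold.
A 1:3 expander multiplies undershoot by 3: 3 × 3 = 9 dB below threshold.
Output = -29.5 − 9 = -38.5 dBFS.

-38.5 dBFS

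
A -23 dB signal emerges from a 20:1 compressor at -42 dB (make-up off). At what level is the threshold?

Let T be the threshold. Output overshoot = (input overshoot)/R, so -42 − T = (-23 − T)/20.
20·(-42 − T) = -23 − T → 19·T = -840 − (-23) = -817.
T = -817/19 = -43 dB.

-43 dB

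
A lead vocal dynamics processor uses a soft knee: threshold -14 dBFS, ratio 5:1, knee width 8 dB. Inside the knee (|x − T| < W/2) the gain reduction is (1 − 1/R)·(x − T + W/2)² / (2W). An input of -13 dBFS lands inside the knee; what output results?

-14.25 dBFS

x − T + W/2 = -13 − (-14) + 4 = 5.
GR = (1 − 1/5) × 5² / 16 = 0.8 × 25 / 16 = 1.25 dB.
Output = -13 − 1.25 = -14.25 dBFS.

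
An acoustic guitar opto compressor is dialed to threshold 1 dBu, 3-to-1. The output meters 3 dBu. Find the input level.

7 dBu

The compressed level sits 3 − 1 = 2 dB over threshold.
Undo the ratio: input overshoot = 2 × 3 = 6 dB, giving input = 7 dBu.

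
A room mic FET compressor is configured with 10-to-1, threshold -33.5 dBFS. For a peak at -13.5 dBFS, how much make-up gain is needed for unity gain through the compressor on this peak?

Without make-up, output = threshold + overshoot/10 = -33.5 + 2 = -31.5 dBFS.
Gap to target: 18 dB.

18 dB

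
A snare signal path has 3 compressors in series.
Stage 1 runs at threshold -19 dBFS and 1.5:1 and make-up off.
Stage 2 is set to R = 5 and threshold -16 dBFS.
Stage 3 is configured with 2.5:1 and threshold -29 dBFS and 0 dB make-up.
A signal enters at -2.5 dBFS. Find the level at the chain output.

-23.16 dBFS

Stage 1: -2.5 dBFS is 16.5 dB over -19 dBFS; at 1.5:1 that becomes 11 dB over, giving -8 dBFS.
Stage 2: -8 dBFS is 8 dB over -16 dBFS; at 5:1 that becomes 1.6 dB over, giving -14.4 dBFS.
Stage 3: overshoot 14.6 dB → 14.6/2.5 = 5.84 dB → -23.16 dBFS.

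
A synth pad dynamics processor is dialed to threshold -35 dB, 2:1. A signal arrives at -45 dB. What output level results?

-45 dB is 10 dB below the -35 dB threshold, so no gain reduction is applied.
Output = input = -45 dB.

-45 dB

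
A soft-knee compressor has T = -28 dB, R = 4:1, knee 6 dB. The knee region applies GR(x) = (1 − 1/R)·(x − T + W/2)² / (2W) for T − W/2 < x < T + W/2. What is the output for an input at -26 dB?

-27.5625 dB

x − T + W/2 = -26 − (-28) + 3 = 5.
GR = (1 − 1/4) × 5² / 12 = 0.75 × 25 / 12 = 1.5625 dB.
Output = -26 − 1.5625 = -27.5625 dB.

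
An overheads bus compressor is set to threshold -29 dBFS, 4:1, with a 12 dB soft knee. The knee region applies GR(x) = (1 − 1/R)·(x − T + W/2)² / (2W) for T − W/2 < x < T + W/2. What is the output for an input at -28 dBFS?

-29.53125 dBFS

x − T + W/2 = -28 − (-29) + 6 = 7.
GR = (1 − 1/4) × 7² / 24 = 0.75 × 49 / 24 = 1.53125 dB.
Output = -28 − 1.53125 = -29.53125 dBFS.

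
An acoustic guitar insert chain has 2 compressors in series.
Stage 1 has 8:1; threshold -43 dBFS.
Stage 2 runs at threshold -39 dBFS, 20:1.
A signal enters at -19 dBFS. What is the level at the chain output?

-40 dBFS

Stage 1: overshoot 24 dB → 24/8 = 3 dB → -40 dBFS.
Stage 2: -40 dBFS ≤ -39 dBFS, so stage 2 doesn't engage; output -40 dBFS.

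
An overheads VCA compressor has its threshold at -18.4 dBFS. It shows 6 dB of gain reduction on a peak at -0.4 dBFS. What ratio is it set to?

1.5:1

Input overshoot = -0.4 − (-18.4) = 18 dB.
Output overshoot = 18 − 6 = 12 dB.
Ratio = input overshoot / output overshoot = 18 / 12 = 1.5.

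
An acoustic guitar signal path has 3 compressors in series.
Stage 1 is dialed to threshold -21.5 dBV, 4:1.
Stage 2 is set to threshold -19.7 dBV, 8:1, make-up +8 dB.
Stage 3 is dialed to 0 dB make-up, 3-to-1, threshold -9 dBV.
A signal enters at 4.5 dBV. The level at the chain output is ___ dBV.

Stage 1: 4.5 dBV is 26 dB over -21.5 dBV; at 4:1 that becomes 6.5 dB over, giving -15 dBV.
Stage 2: -15 dBV is 4.7 dB over -19.7 dBV; at 8:1 that becomes 0.5875 dB over, giving -19.1125 dBV; +8 dB make-up → -11.1125 dBV.
Stage 3: below threshold (-11.1125 ≤ -9); passes unchanged; output -11.1125 dBV.

-11.1125 dBV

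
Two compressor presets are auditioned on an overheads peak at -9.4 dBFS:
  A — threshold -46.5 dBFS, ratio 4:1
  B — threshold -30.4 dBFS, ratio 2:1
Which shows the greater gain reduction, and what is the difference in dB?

A: overshoot 37.1 dB → output overshoot 9.275 dB → GR 27.825 dB.
B: overshoot 21 dB → output overshoot 10.5 dB → GR 10.5 dB.
A applies 17.325 dB more gain reduction.

A, by 17.325 dB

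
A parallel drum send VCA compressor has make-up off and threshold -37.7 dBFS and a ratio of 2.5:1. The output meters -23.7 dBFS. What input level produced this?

The compressed level sits -23.7 − (-37.7) = 14 dB over threshold.
Undo the ratio: input overshoot = 14 × 2.5 = 35 dB, giving input = -2.7 dBFS.

-2.7 dBFS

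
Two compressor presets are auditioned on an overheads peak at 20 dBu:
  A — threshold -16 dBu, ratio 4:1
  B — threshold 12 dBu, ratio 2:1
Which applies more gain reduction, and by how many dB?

A, by 23 dB

A: 36 dB over, compressed to 9 dB over, so 27 dB of GR.
B: 8 dB over, compressed to 4 dB over, so 4 dB of GR.
Difference: 23 dB in favour of A.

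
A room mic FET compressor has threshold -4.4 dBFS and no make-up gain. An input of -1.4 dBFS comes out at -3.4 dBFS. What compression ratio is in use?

Input overshoot = -1.4 − (-4.4) = 3 dB; output overshoot = -3.4 − (-4.4) = 1 dB.
Ratio = 3 / 1 = 3.

3:1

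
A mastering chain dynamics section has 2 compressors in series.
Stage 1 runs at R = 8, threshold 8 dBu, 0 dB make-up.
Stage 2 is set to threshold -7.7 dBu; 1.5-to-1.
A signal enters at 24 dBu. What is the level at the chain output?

Stage 1: 16 dB above 8 dBu, reduced 8:1 to 2 dB above → 10 dBu.
Stage 2: 10 dBu is 17.7 dB over -7.7 dBu; at 1.5:1 that becomes 11.8 dB over, giving 4.1 dBu.

4.1 dBu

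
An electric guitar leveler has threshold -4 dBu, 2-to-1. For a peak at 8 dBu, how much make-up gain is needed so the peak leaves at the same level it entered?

Without make-up, output = threshold + overshoot/2 = -4 + 6 = 2 dBu.
Gap to target: 6 dB.

6 dB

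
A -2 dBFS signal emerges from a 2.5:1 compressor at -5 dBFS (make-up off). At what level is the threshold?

Input is 5 dB above T (since output overshoot × R = input overshoot: (-5 − T)·2.5 = -2 − T gives T = -7 dBFS).
Check: -7 + (-2 − (-7))/2.5 = -7 + 2 = -5 dBFS. ✓

-7 dBFS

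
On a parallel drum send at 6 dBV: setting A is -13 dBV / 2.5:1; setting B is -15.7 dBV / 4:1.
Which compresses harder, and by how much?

A: overshoot 19 dB → output overshoot 7.6 dB → GR 11.4 dB.
B: overshoot 21.7 dB → output overshoot 5.425 dB → GR 16.275 dB.
Difference: 4.875 dB in favour of B.

B, by 4.875 dB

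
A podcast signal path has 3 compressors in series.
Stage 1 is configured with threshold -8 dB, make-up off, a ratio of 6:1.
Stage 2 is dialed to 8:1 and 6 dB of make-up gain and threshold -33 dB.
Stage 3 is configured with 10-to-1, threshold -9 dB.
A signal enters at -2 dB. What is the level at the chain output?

-23.75 dB

Stage 1: -2 dB is 6 dB over -8 dB; at 6:1 that becomes 1 dB over, giving -7 dB.
Stage 2: 26 dB above -33 dB, reduced 8:1 to 3.25 dB above → -29.75 dB; +6 dB make-up → -23.75 dB.
Stage 3: -23.75 dB is at or below the -9 dB threshold — no compression; output -23.75 dB.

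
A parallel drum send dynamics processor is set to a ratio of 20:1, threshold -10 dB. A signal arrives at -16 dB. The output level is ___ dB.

-16 dB

-16 dB is 6 dB below the -10 dB threshold, so no gain reduction is applied.
Output = input = -16 dB.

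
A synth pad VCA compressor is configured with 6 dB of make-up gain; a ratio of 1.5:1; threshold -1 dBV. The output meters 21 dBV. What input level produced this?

23 dBV

Stripping the +6 dB make-up gives 15 dBV at the gain stage.
The compressed level sits 15 − (-1) = 16 dB over threshold.
Before 1.5:1 compression the overshoot was 16 × 1.5 = 24 dB, so input = -1 + 24 = 23 dBV.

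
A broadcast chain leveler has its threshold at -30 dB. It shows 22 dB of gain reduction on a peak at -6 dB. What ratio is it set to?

Input overshoot = -6 − (-30) = 24 dB.
Output overshoot = 24 − 22 = 2 dB.
Ratio = input overshoot / output overshoot = 24 / 2 = 12.

12:1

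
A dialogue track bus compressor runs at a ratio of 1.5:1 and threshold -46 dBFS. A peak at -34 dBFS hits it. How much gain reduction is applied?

-34 dBFS exceeds the threshold by 12 dB.
After 1.5:1 compression the overshoot becomes 12/1.5 = 8 dB.
So the signal is attenuated by 12 − 8 = 4 dB.

4 dB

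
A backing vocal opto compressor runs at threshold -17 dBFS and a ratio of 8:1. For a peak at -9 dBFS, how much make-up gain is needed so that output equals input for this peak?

7 dB

Without make-up, output = threshold + overshoot/8 = -17 + 1 = -16 dBFS.
Gap to target: 7 dB.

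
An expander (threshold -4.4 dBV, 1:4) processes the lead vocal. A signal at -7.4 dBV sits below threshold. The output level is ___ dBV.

Undershoot = (-4.4) − (-7.4) = 3 dB.
At 1:4, that expands to 12 dB under threshold.
Output = -4.4 − 12 = -16.4 dBV.

-16.4 dBV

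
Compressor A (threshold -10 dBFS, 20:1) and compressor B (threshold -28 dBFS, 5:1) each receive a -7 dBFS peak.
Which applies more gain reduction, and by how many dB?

B, by 13.95 dB

A: overshoot 3 dB → output overshoot 0.15 dB → GR 2.85 dB.
B: overshoot 21 dB → output overshoot 4.2 dB → GR 16.8 dB.
B applies 13.95 dB more gain reduction.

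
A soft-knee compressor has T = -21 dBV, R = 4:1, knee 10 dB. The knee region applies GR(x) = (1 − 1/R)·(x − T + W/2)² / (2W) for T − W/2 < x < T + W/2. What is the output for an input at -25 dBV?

x − T + W/2 = -25 − (-21) + 5 = 1.
GR = (1 − 1/4) × 1² / 20 = 0.75 × 1 / 20 = 0.0375 dB.
Output = -25 − 0.0375 = -25.0375 dBV.

-25.0375 dBV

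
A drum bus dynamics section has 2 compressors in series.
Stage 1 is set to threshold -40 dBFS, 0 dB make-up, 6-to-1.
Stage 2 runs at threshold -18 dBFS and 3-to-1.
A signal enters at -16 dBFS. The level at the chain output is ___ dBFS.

-36 dBFS

Stage 1: overshoot 24 dB → 24/6 = 4 dB → -36 dBFS.
Stage 2: -36 dBFS is at or below the -18 dBFS threshold — no compression; output -36 dBFS.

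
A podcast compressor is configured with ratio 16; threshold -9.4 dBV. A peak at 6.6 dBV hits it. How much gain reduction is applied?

Overshoot = 6.6 − (-9.4) = 16 dB.
At 16:1, output sits 16/16 = 1 dB above threshold.
Gain reduction = 16 − 1 = 15 dB.

15 dB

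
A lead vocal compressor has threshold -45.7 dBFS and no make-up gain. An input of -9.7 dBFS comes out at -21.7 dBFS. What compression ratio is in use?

1.5:1

Input overshoot = -9.7 − (-45.7) = 36 dB; output overshoot = -21.7 − (-45.7) = 24 dB.
Ratio = 36 / 24 = 1.5.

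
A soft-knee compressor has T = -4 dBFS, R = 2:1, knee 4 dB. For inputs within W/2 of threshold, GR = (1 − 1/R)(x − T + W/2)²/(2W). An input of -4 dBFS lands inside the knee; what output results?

-4.25 dBFS

x − T + W/2 = -4 − (-4) + 2 = 2.
GR = (1 − 1/2) × 2² / 8 = 0.5 × 4 / 8 = 0.25 dB.
Output = -4 − 0.25 = -4.25 dBFS.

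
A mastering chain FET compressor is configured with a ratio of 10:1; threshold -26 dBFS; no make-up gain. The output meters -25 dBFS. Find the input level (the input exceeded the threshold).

-16 dBFS

The compressed level sits -25 − (-26) = 1 dB over threshold.
Input overshoot = R × output overshoot = 10 dB → input = -26 + 10 = -16 dBFS.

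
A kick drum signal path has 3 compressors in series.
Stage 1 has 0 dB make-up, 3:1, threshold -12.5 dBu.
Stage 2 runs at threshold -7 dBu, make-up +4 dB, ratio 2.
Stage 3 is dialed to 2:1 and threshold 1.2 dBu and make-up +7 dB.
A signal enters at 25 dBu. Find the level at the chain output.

Stage 1: 37.5 dB above -12.5 dBu, reduced 3:1 to 12.5 dB above → 0 dBu.
Stage 2: 7 dB above -7 dBu, reduced 2:1 to 3.5 dB above → -3.5 dBu; +4 dB make-up → 0.5 dBu.
Stage 3: below threshold (0.5 ≤ 1.2); passes unchanged; make-up brings it to 7.5 dBu.

7.5 dBu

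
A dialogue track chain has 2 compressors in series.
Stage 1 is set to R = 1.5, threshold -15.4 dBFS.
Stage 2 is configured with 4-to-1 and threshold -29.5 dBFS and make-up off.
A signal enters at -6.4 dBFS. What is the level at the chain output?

-24.475 dBFS

Stage 1: -6.4 dBFS is 9 dB over -15.4 dBFS; at 1.5:1 that becomes 6 dB over, giving -9.4 dBFS.
Stage 2: 20.1 dB above -29.5 dBFS, reduced 4:1 to 5.025 dB above → -24.475 dBFS.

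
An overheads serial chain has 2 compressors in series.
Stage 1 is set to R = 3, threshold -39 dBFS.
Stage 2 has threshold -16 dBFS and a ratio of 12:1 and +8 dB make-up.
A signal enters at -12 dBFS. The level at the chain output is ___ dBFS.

-22 dBFS

Stage 1: -12 dBFS is 27 dB over -39 dBFS; at 3:1 that becomes 9 dB over, giving -30 dBFS.
Stage 2: -30 dBFS is at or below the -16 dBFS threshold — no compression; make-up brings it to -22 dBFS.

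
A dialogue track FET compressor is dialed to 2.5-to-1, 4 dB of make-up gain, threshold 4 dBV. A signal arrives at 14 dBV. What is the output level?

12 dBV

The input is 10 dB above the 4 dBV threshold.
The 10 dB excess becomes 4 dB after 2.5:1 reduction.
Output = 4 + 4 = 8 dBV; make-up adds 4 dB, giving 12 dBV.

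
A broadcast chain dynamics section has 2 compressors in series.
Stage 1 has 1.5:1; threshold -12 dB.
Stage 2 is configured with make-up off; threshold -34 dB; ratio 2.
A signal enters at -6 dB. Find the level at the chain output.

Stage 1: 6 dB above -12 dB, reduced 1.5:1 to 4 dB above → -8 dB.
Stage 2: overshoot 26 dB → 26/2 = 13 dB → -21 dB.

-21 dB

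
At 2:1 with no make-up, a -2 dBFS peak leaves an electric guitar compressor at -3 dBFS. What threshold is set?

-4 dBFS

Let T be the threshold. Output overshoot = (input overshoot)/R, so -3 − T = (-2 − T)/2.
2·(-3 − T) = -2 − T → 1·T = -6 − (-2) = -4.
T = -4/1 = -4 dBFS.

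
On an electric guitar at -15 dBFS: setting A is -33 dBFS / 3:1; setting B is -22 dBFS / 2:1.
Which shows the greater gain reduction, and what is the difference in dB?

A, by 8.5 dB

A: 18 dB over, compressed to 6 dB over, so 12 dB of GR.
B: 7 dB over, compressed to 3.5 dB over, so 3.5 dB of GR.
Difference: 8.5 dB in favour of A.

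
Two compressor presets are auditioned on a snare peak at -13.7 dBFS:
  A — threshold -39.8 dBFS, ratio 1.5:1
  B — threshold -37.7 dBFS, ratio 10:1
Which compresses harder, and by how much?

A: overshoot 26.1 dB → output overshoot 17.4 dB → GR 8.7 dB.
B: overshoot 24 dB → output overshoot 2.4 dB → GR 21.6 dB.
B applies 12.9 dB more gain reduction.

B, by 12.9 dB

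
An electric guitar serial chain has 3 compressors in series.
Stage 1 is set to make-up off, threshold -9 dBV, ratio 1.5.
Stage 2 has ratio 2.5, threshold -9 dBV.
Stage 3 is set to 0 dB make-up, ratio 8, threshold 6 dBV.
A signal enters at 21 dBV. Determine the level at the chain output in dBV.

Stage 1: 30 dB above -9 dBV, reduced 1.5:1 to 20 dB above → 11 dBV.
Stage 2: overshoot 20 dB → 20/2.5 = 8 dB → -1 dBV.
Stage 3: -1 dBV is at or below the 6 dBV threshold — no compression; output -1 dBV.

-1 dBV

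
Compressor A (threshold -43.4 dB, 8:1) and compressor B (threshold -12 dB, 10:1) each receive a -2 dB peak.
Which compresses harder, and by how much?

A, by 27.225 dB

A: GR = 41.4 − 41.4/8 = 36.225 dB.
B: GR = 10 − 10/10 = 9 dB.
A applies 27.225 dB more gain reduction.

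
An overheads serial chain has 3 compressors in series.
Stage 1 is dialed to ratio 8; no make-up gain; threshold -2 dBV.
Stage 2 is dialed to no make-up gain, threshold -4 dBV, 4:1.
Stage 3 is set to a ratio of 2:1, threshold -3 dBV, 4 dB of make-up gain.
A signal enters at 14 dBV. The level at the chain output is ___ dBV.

Stage 1: overshoot 16 dB → 16/8 = 2 dB → 0 dBV.
Stage 2: overshoot 4 dB → 4/4 = 1 dB → -3 dBV.
Stage 3: -3 dBV ≤ -3 dBV, so stage 3 doesn't engage; make-up brings it to 1 dBV.

1 dBV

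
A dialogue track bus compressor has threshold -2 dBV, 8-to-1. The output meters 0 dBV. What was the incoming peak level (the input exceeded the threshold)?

14 dBV

The compressed level sits 0 − (-2) = 2 dB over threshold.
Undo the ratio: input overshoot = 2 × 8 = 16 dB, giving input = 14 dBV.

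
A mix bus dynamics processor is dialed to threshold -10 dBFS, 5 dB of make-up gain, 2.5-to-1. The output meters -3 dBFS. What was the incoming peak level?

Stripping the +5 dB make-up gives -8 dBFS at the gain stage.
Post-compression overshoot = -8 − (-10) = 2 dB.
Before 2.5:1 compression the overshoot was 2 × 2.5 = 5 dB, so input = -10 + 5 = -5 dBFS.

-5 dBFS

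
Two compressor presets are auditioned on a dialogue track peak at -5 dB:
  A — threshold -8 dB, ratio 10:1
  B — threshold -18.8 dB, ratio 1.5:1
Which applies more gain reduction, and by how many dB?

B, by 1.9 dB

A: GR = 3 − 3/10 = 2.7 dB.
B: GR = 13.8 − 13.8/1.5 = 4.6 dB.
B reduces 1.9 dB more.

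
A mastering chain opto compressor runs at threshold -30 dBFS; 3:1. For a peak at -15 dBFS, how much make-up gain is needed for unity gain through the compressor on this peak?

10 dB

The peak compresses to -30 + 15/3 = -25 dBFS.
To reach -15 dBFS requires -15 − (-25) = 10 dB of make-up.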